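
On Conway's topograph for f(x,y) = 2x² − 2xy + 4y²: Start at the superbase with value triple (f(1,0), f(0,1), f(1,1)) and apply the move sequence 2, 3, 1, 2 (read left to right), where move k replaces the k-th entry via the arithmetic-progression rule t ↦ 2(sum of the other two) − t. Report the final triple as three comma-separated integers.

start (2,4,4) = (f(1,0),f(0,1),f(1,1))
replace slot 2: 2·(2+4) − 4 = 8 → (2,8,4)
replace slot 3: 2·(2+8) − 4 = 16 → (2,8,16)
replace slot 1: 2·(8+16) − 2 = 46 → (46,8,16)
replace slot 2: 2·(46+16) − 8 = 116 → (46,116,16)

46,116,16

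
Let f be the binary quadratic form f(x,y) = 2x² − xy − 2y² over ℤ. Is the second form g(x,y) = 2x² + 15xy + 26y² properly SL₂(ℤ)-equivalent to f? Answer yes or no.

D₁ = 17, D₂ = 17
river cycle of f (length 6): (-2, 1, 2), (2, 3, -1), (-1, 3, 2), (2, 1, -2), (-2, 3, 1), (1, 3, -2)
river cycle of g (length 6): (2, 3, -1), (-1, 3, 2), (2, 1, -2), (-2, 3, 1), (1, 3, -2), (-2, 1, 2)
cycles coincide ⇒ equivalent

yes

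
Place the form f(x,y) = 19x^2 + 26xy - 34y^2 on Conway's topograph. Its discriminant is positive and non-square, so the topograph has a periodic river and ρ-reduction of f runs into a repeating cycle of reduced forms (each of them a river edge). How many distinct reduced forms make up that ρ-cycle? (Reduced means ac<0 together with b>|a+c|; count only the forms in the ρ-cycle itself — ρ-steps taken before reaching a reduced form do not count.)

D = 3260, ⌊√D⌋ = 57
river: ρ → (-34,42,11)
river: ρ → (11,46,-26)
river: ρ → (-26,6,31)
river: ρ → (31,56,-1)
river: ρ → (-1,56,31)
river: ρ → (31,6,-26)
river: ρ → (-26,46,11)
river: ρ → (11,42,-34)
river: ρ → (-34,26,19)
river: ρ → (19,50,-10)
river: ρ → (-10,50,19)
river: ρ → (19,26,-34)
ρ-cycle length = 12 (tail of 0 descent steps not counted)

12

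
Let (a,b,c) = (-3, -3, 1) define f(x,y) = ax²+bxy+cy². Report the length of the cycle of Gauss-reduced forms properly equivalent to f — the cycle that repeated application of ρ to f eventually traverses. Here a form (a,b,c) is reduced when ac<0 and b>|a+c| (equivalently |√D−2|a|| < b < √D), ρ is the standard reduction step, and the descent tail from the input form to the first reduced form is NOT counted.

D = 21, ⌊√D⌋ = 4
descent: ρ → (1,3,-3)  [lands on river]
river: ρ → (-3,3,1)
ρ-cycle length = 2 (tail of 1 descent step not counted)

2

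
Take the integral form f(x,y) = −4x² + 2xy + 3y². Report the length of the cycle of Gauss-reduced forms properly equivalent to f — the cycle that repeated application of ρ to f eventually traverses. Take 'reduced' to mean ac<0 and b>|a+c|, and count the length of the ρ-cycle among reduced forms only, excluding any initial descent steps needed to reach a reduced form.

D = 52, ⌊√D⌋ = 7
river: ρ → (3,4,-3)
river: ρ → (-3,2,4)
river: ρ → (4,6,-1)
river: ρ → (-1,6,4)
river: ρ → (4,2,-3)
river: ρ → (-3,4,3)
river: ρ → (3,2,-4)
river: ρ → (-4,6,1)
river: ρ → (1,6,-4)
river: ρ → (-4,2,3)
ρ-cycle length = 10 (tail of 0 descent steps not counted)

10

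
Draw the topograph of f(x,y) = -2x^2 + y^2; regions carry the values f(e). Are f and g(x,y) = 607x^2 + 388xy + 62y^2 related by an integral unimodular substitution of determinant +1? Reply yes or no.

D₁ = 8, D₂ = 8
river cycle of f (length 2): (1, 2, -1), (-1, 2, 1)
river cycle of g (length 2): (1, 2, -1), (-1, 2, 1)
cycles coincide ⇒ equivalent

yes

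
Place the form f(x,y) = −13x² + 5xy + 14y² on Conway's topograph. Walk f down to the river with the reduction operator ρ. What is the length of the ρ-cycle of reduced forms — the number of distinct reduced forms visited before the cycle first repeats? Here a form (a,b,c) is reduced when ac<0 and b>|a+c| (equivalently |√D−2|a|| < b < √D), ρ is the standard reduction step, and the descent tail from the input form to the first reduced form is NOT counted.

D = 753, ⌊√D⌋ = 27
river: ρ → (14,23,-4)
river: ρ → (-4,25,8)
river: ρ → (8,23,-7)
river: ρ → (-7,19,14)
river: ρ → (14,9,-12)
river: ρ → (-12,15,11)
river: ρ → (11,7,-16)
river: ρ → (-16,25,2)
river: ρ → (2,27,-3)
river: ρ → (-3,27,2)
river: ρ → (2,25,-16)
river: ρ → (-16,7,11)
river: ρ → (11,15,-12)
river: ρ → (-12,9,14)
river: ρ → (14,19,-7)
river: ρ → (-7,23,8)
river: ρ → (8,25,-4)
river: ρ → (-4,23,14)
river: ρ → (14,5,-13)
river: ρ → (-13,21,6)
river: ρ → (6,27,-1)
river: ρ → (-1,27,6)
river: ρ → (6,21,-13)
river: ρ → (-13,5,14)
ρ-cycle length = 24 (tail of 0 descent steps not counted)

24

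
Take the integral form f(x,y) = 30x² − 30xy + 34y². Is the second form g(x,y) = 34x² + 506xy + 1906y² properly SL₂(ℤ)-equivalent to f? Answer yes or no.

D₁ = -3180, D₂ = -3180
f: translate: b→30 (≡-30 mod 60), so (30,-30,34)→(30,30,34)
f: reduced (well bottom): (30,30,34) with a≤c, −a<b≤a
g: translate: b→30 (≡506 mod 68), so (34,506,1906)→(34,30,30)
g: flip: (34,30,30)→(30,-30,34)
g: translate: b→30 (≡-30 mod 60), so (30,-30,34)→(30,30,34)
g: reduced (well bottom): (30,30,34) with a≤c, −a<b≤a
reduced forms (30, 30, 34) vs (30, 30, 34) ⇒ equivalent

yes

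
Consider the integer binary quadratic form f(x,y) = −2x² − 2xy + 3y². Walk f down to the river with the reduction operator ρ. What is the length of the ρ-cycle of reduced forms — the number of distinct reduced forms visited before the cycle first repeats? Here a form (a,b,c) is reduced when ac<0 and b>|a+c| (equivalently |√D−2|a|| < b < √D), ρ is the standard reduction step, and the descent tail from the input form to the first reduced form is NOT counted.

D = 28, ⌊√D⌋ = 5
descent: ρ → (3,2,-2)  [lands on river]
river: ρ → (-2,2,3)
river: ρ → (3,4,-1)
river: ρ → (-1,4,3)
ρ-cycle length = 4 (tail of 1 descent step not counted)

4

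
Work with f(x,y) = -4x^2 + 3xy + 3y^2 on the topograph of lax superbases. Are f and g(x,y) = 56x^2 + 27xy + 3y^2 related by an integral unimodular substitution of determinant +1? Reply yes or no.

D₁ = 57, D₂ = 57
river cycle of f (length 6): (3, 3, -4), (-4, 5, 2), (2, 7, -1), (-1, 7, 2), (2, 5, -4), (-4, 3, 3)
river cycle of g (length 6): (3, 3, -4), (-4, 5, 2), (2, 7, -1), (-1, 7, 2), (2, 5, -4), (-4, 3, 3)
cycles coincide ⇒ equivalent

yes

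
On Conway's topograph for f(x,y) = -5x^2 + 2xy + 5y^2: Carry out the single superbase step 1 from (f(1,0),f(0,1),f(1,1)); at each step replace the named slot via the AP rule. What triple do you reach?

start (-5,5,2) = (f(1,0),f(0,1),f(1,1))
replace slot 1: 2·(5+2) − (-5) = 19 → (19,5,2)

19,5,2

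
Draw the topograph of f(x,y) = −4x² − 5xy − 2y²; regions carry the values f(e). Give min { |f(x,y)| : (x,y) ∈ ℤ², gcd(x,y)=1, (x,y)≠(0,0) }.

translate: b→-3 (≡5 mod 8), so (4,5,2)→(4,-3,1)
flip: (4,-3,1)→(1,3,4)
translate: b→1 (≡3 mod 2), so (1,3,4)→(1,1,2)
reduced (well bottom): (1,1,2) with a≤c, −a<b≤a
well minimum |f| = |-1| = 1 (negative-definite)

1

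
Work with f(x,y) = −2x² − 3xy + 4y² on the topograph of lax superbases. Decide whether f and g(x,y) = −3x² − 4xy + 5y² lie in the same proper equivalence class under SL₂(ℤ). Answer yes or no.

D₁ = 41, D₂ = 76
discriminants differ ⇒ not SL₂(ℤ)-equivalent

no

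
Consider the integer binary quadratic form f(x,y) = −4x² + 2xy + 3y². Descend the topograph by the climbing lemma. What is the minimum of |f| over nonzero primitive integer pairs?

river: ρ → (3,4,-3)
river: ρ → (-3,2,4)
river: ρ → (4,6,-1)
river: ρ → (-1,6,4)
river: ρ → (4,2,-3)
river: ρ → (-3,4,3)
river: ρ → (3,2,-4)
river: ρ → (-4,6,1)
river: ρ → (1,6,-4)
river: ρ → (-4,2,3)
closes: descent 0, river 10
min |a| on river = 1

1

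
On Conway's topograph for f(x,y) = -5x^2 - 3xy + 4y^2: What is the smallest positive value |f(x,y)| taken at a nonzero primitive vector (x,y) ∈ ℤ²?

descent: ρ → (4,3,-5)  [lands on river]
river: ρ → (-5,7,2)
river: ρ → (2,9,-1)
river: ρ → (-1,9,2)
river: ρ → (2,7,-5)
river: ρ → (-5,3,4)
river: ρ → (4,5,-4)
river: ρ → (-4,3,5)
river: ρ → (5,7,-2)
river: ρ → (-2,9,1)
river: ρ → (1,9,-2)
river: ρ → (-2,7,5)
river: ρ → (5,3,-4)
river: ρ → (-4,5,4)
closes: descent 1, river 14
min |a| on river = 1

1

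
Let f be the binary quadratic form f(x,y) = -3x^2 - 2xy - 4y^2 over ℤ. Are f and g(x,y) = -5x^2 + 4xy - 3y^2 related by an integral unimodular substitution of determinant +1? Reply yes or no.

D₁ = -44, D₂ = -44
f is negative-definite; reduce −f:
−f: reduced (well bottom): (3,2,4) with a≤c, −a<b≤a
flip sign back: reduced form of f is (-3,-2,-4)
g is negative-definite; reduce −g:
−g: flip: (5,-4,3)→(3,4,5)
−g: translate: b→-2 (≡4 mod 6), so (3,4,5)→(3,-2,4)
−g: reduced (well bottom): (3,-2,4) with a≤c, −a<b≤a
flip sign back: reduced form of g is (-3,2,-4)
reduced forms (-3, -2, -4) vs (-3, 2, -4) ⇒ inequivalent

no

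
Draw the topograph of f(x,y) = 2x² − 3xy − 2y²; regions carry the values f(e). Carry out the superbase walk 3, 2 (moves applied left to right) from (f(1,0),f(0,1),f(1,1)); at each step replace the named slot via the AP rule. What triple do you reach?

start (2,-2,-3) = (f(1,0),f(0,1),f(1,1))
replace slot 3: 2·(2+(-2)) − (-3) = 3 → (2,-2,3)
replace slot 2: 2·(2+3) − (-2) = 12 → (2,12,3)

2,12,3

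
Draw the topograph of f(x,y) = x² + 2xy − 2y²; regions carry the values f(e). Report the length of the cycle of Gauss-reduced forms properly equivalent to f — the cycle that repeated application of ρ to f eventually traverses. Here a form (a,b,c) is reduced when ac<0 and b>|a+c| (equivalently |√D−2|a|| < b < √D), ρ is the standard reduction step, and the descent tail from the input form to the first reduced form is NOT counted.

D = 12, ⌊√D⌋ = 3
river: ρ → (-2,2,1)
river: ρ → (1,2,-2)
ρ-cycle length = 2 (tail of 0 descent steps not counted)

2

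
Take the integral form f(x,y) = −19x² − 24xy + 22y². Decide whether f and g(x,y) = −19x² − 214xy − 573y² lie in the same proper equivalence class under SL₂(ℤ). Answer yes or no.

D₁ = 2248, D₂ = 2248
river cycle of f (length 20): (22, 24, -19), (-19, 14, 27), (27, 40, -6), (-6, 44, 13), (13, 34, -21), (-21, 8, 26), (26, 44, -3), (-3, 46, 11), (11, 42, -11), (-11, 46, 3), … (10 more)
river cycle of g (length 20): (-19, 14, 27), (27, 40, -6), (-6, 44, 13), (13, 34, -21), (-21, 8, 26), (26, 44, -3), (-3, 46, 11), (11, 42, -11), (-11, 46, 3), (3, 44, -26), … (10 more)
cycles coincide ⇒ equivalent

yes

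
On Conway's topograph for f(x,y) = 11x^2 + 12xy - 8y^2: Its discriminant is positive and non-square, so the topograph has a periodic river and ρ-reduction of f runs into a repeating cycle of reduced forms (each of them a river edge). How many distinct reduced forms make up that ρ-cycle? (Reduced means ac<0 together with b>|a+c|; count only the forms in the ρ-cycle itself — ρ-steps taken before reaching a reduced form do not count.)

D = 496, ⌊√D⌋ = 22
river: ρ → (-8,20,3)
river: ρ → (3,22,-1)
river: ρ → (-1,22,3)
river: ρ → (3,20,-8)
river: ρ → (-8,12,11)
river: ρ → (11,10,-9)
river: ρ → (-9,8,12)
river: ρ → (12,16,-5)
river: ρ → (-5,14,15)
river: ρ → (15,16,-4)
river: ρ → (-4,16,15)
river: ρ → (15,14,-5)
river: ρ → (-5,16,12)
river: ρ → (12,8,-9)
river: ρ → (-9,10,11)
river: ρ → (11,12,-8)
ρ-cycle length = 16 (tail of 0 descent steps not counted)

16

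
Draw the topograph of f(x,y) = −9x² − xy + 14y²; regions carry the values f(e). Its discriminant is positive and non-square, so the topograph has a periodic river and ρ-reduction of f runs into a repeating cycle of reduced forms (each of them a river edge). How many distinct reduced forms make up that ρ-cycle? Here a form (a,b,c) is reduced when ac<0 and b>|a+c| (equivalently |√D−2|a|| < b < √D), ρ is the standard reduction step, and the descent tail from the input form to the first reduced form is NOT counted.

D = 505, ⌊√D⌋ = 22
descent: ρ → (14,1,-9)
descent: ρ → (-9,17,6)  [lands on river]
river: ρ → (6,19,-6)
river: ρ → (-6,17,9)
river: ρ → (9,19,-4)
river: ρ → (-4,21,4)
river: ρ → (4,19,-9)
ρ-cycle length = 6 (tail of 2 descent steps not counted)

6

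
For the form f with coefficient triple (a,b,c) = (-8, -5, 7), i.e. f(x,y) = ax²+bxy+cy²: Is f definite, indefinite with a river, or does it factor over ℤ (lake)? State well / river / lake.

D = b²−4ac = (-5)² − 4·(-8)·7 = 249
D > 0 non-square ⇒ indefinite ⇒ periodic river

river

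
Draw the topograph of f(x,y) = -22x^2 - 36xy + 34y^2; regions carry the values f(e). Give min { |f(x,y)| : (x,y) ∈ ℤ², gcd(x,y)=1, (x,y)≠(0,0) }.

descent: ρ → (34,36,-22)  [lands on river]
river: ρ → (-22,52,18)
river: ρ → (18,56,-16)
river: ρ → (-16,40,42)
river: ρ → (42,44,-14)
river: ρ → (-14,40,48)
river: ρ → (48,56,-6)
river: ρ → (-6,64,8)
river: ρ → (8,64,-6)
river: ρ → (-6,56,48)
river: ρ → (48,40,-14)
river: ρ → (-14,44,42)
river: ρ → (42,40,-16)
river: ρ → (-16,56,18)
river: ρ → (18,52,-22)
river: ρ → (-22,36,34)
river: ρ → (34,32,-24)
river: ρ → (-24,64,2)
river: ρ → (2,64,-24)
river: ρ → (-24,32,34)
closes: descent 1, river 20
min |a| on river = 2

2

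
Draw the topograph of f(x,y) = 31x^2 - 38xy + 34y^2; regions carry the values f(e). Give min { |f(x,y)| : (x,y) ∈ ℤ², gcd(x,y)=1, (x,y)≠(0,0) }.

translate: b→24 (≡-38 mod 62), so (31,-38,34)→(31,24,27)
flip: (31,24,27)→(27,-24,31)
reduced (well bottom): (27,-24,31) with a≤c, −a<b≤a
well minimum = a = 27

27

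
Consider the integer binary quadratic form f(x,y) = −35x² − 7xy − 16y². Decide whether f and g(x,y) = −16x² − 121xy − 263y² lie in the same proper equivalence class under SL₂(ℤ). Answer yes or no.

D₁ = -2191, D₂ = -2191
f is negative-definite; reduce −f:
−f: flip: (35,7,16)→(16,-7,35)
−f: reduced (well bottom): (16,-7,35) with a≤c, −a<b≤a
flip sign back: reduced form of f is (-16,7,-35)
g is negative-definite; reduce −g:
−g: translate: b→-7 (≡121 mod 32), so (16,121,263)→(16,-7,35)
−g: reduced (well bottom): (16,-7,35) with a≤c, −a<b≤a
flip sign back: reduced form of g is (-16,7,-35)
reduced forms (-16, 7, -35) vs (-16, 7, -35) ⇒ equivalent

yes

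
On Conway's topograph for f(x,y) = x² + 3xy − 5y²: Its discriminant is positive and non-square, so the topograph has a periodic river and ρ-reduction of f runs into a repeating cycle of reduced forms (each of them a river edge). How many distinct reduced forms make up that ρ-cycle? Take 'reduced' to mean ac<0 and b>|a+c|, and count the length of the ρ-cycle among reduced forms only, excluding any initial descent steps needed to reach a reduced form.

D = 29, ⌊√D⌋ = 5
descent: ρ → (-5,-3,1)
descent: ρ → (1,5,-1)  [lands on river]
river: ρ → (-1,5,1)
ρ-cycle length = 2 (tail of 2 descent steps not counted)

2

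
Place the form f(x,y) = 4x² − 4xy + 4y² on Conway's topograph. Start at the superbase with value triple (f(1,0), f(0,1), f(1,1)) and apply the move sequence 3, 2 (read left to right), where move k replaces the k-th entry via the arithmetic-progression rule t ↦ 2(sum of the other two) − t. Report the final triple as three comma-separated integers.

start (4,4,4) = (f(1,0),f(0,1),f(1,1))
replace slot 3: 2·(4+4) − 4 = 12 → (4,4,12)
replace slot 2: 2·(4+12) − 4 = 28 → (4,28,12)

4,28,12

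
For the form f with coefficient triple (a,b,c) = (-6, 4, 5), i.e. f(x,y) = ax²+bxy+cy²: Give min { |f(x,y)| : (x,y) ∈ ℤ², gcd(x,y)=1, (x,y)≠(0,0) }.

river: ρ → (5,6,-5)
river: ρ → (-5,4,6)
river: ρ → (6,8,-3)
river: ρ → (-3,10,3)
river: ρ → (3,8,-6)
river: ρ → (-6,4,5)
closes: descent 0, river 6
min |a| on river = 3

3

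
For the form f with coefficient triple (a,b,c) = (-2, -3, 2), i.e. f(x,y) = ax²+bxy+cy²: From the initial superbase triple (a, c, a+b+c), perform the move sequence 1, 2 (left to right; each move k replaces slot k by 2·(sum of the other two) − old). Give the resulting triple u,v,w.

start (-2,2,-3) = (f(1,0),f(0,1),f(1,1))
replace slot 1: 2·(2+(-3)) − (-2) = 0 → (0,2,-3)
replace slot 2: 2·(0+(-3)) − 2 = -8 → (0,-8,-3)

0,-8,-3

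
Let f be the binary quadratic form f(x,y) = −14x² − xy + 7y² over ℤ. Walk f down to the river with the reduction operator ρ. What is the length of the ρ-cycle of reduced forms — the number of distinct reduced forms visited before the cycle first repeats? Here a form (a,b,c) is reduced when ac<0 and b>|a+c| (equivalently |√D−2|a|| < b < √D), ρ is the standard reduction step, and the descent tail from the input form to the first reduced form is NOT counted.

D = 393, ⌊√D⌋ = 19
descent: ρ → (7,15,-6)  [lands on river]
river: ρ → (-6,9,13)
river: ρ → (13,17,-2)
river: ρ → (-2,19,4)
river: ρ → (4,13,-14)
river: ρ → (-14,15,3)
river: ρ → (3,15,-14)
river: ρ → (-14,13,4)
river: ρ → (4,19,-2)
river: ρ → (-2,17,13)
river: ρ → (13,9,-6)
river: ρ → (-6,15,7)
river: ρ → (7,13,-8)
river: ρ → (-8,19,1)
river: ρ → (1,19,-8)
river: ρ → (-8,13,7)
ρ-cycle length = 16 (tail of 1 descent step not counted)

16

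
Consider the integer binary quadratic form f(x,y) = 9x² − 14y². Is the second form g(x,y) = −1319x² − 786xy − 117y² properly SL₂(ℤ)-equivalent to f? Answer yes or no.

D₁ = 504, D₂ = 504
river cycle of f (length 4): (9, 18, -5), (-5, 22, 1), (1, 22, -5), (-5, 18, 9)
river cycle of g (length 4): (9, 18, -5), (-5, 22, 1), (1, 22, -5), (-5, 18, 9)
cycles coincide ⇒ equivalent

yes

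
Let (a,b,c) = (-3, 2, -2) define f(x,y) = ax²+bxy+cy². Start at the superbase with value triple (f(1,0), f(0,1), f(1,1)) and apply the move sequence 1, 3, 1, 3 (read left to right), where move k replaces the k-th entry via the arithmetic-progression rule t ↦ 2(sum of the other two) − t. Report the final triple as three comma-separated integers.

start (-3,-2,-3) = (f(1,0),f(0,1),f(1,1))
replace slot 1: 2·((-2)+(-3)) − (-3) = -7 → (-7,-2,-3)
replace slot 3: 2·((-7)+(-2)) − (-3) = -15 → (-7,-2,-15)
replace slot 1: 2·((-2)+(-15)) − (-7) = -27 → (-27,-2,-15)
replace slot 3: 2·((-27)+(-2)) − (-15) = -43 → (-27,-2,-43)

-27,-2,-43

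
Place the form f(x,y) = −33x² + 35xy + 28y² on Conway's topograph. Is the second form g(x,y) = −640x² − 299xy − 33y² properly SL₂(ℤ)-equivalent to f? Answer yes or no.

D₁ = 4921, D₂ = 4921
river cycle of f (length 60): (28, 21, -40), (-40, 59, 9), (9, 67, -12), (-12, 53, 44), (44, 35, -21), (-21, 49, 30), (30, 11, -40), (-40, 69, 1), (1, 69, -40), (-40, 11, 30), … (50 more)
river cycle of g (length 60): (-33, 35, 28), (28, 21, -40), (-40, 59, 9), (9, 67, -12), (-12, 53, 44), (44, 35, -21), (-21, 49, 30), (30, 11, -40), (-40, 69, 1), (1, 69, -40), … (50 more)
cycles coincide ⇒ equivalent

yes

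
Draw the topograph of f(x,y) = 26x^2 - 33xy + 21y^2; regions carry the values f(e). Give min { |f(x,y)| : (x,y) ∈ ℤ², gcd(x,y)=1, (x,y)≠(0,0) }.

translate: b→19 (≡-33 mod 52), so (26,-33,21)→(26,19,14)
flip: (26,19,14)→(14,-19,26)
translate: b→9 (≡-19 mod 28), so (14,-19,26)→(14,9,21)
reduced (well bottom): (14,9,21) with a≤c, −a<b≤a
well minimum = a = 14

14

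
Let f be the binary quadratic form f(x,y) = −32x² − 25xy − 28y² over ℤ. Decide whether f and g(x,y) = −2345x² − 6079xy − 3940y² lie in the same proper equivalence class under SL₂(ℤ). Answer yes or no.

D₁ = -2959, D₂ = -2959
f is negative-definite; reduce −f:
−f: flip: (32,25,28)→(28,-25,32)
−f: reduced (well bottom): (28,-25,32) with a≤c, −a<b≤a
flip sign back: reduced form of f is (-28,25,-32)
g is negative-definite; reduce −g:
−g: translate: b→1389 (≡6079 mod 4690), so (2345,6079,3940)→(2345,1389,206)
−g: flip: (2345,1389,206)→(206,-1389,2345)
−g: translate: b→-153 (≡-1389 mod 412), so (206,-1389,2345)→(206,-153,32)
−g: flip: (206,-153,32)→(32,153,206)
−g: translate: b→25 (≡153 mod 64), so (32,153,206)→(32,25,28)
−g: flip: (32,25,28)→(28,-25,32)
−g: reduced (well bottom): (28,-25,32) with a≤c, −a<b≤a
flip sign back: reduced form of g is (-28,25,-32)
reduced forms (-28, 25, -32) vs (-28, 25, -32) ⇒ equivalent

yes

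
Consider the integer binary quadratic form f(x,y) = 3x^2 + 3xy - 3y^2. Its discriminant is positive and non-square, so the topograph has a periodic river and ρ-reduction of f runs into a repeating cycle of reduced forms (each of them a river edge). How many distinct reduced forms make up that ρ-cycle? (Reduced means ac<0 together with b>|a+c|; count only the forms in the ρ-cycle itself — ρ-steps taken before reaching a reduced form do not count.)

D = 45, ⌊√D⌋ = 6
river: ρ → (-3,3,3)
river: ρ → (3,3,-3)
ρ-cycle length = 2 (tail of 0 descent steps not counted)

2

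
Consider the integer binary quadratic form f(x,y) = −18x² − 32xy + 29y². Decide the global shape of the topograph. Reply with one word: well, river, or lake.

D = b²−4ac = (-32)² − 4·(-18)·29 = 3112
D > 0 non-square ⇒ indefinite ⇒ periodic river

river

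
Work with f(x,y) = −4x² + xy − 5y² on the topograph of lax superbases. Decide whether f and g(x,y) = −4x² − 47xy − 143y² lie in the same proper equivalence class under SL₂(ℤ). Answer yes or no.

D₁ = -79, D₂ = -79
f is negative-definite; reduce −f:
−f: reduced (well bottom): (4,-1,5) with a≤c, −a<b≤a
flip sign back: reduced form of f is (-4,1,-5)
g is negative-definite; reduce −g:
−g: translate: b→-1 (≡47 mod 8), so (4,47,143)→(4,-1,5)
−g: reduced (well bottom): (4,-1,5) with a≤c, −a<b≤a
flip sign back: reduced form of g is (-4,1,-5)
reduced forms (-4, 1, -5) vs (-4, 1, -5) ⇒ equivalent

yes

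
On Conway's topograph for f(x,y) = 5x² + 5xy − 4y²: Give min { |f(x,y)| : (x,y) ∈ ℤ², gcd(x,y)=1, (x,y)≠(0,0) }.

river: ρ → (-4,3,6)
river: ρ → (6,9,-1)
river: ρ → (-1,9,6)
river: ρ → (6,3,-4)
river: ρ → (-4,5,5)
river: ρ → (5,5,-4)
closes: descent 0, river 6
min |a| on river = 1

1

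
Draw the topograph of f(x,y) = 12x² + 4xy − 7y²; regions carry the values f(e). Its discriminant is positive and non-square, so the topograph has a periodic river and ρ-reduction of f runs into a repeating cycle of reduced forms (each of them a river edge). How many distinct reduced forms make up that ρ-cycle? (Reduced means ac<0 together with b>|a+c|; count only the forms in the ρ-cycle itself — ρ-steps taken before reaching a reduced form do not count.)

D = 352, ⌊√D⌋ = 18
descent: ρ → (-7,10,9)  [lands on river]
river: ρ → (9,8,-8)
river: ρ → (-8,8,9)
river: ρ → (9,10,-7)
river: ρ → (-7,18,1)
river: ρ → (1,18,-7)
ρ-cycle length = 6 (tail of 1 descent step not counted)

6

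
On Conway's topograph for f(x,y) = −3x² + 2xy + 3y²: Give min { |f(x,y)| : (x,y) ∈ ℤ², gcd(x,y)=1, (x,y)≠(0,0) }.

river: ρ → (3,4,-2)
river: ρ → (-2,4,3)
river: ρ → (3,2,-3)
river: ρ → (-3,4,2)
river: ρ → (2,4,-3)
river: ρ → (-3,2,3)
closes: descent 0, river 6
min |a| on river = 2

2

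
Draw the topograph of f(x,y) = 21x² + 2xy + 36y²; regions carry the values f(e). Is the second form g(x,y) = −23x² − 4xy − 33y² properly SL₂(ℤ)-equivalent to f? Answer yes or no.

D₁ = -3020, D₂ = -3020
f: reduced (well bottom): (21,2,36) with a≤c, −a<b≤a
g is negative-definite; reduce −g:
−g: reduced (well bottom): (23,4,33) with a≤c, −a<b≤a
flip sign back: reduced form of g is (-23,-4,-33)
reduced forms (21, 2, 36) vs (-23, -4, -33) ⇒ inequivalent

no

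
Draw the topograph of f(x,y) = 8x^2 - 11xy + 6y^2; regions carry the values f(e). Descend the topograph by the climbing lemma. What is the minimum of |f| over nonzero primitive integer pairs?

translate: b→5 (≡-11 mod 16), so (8,-11,6)→(8,5,3)
flip: (8,5,3)→(3,-5,8)
translate: b→1 (≡-5 mod 6), so (3,-5,8)→(3,1,6)
reduced (well bottom): (3,1,6) with a≤c, −a<b≤a
well minimum = a = 3

3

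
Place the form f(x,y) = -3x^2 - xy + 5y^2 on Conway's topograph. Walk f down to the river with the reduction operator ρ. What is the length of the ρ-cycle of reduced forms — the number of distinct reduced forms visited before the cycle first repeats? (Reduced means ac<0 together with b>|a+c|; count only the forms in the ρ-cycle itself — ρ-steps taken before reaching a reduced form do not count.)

D = 61, ⌊√D⌋ = 7
descent: ρ → (5,1,-3)
descent: ρ → (-3,5,3)  [lands on river]
river: ρ → (3,7,-1)
river: ρ → (-1,7,3)
river: ρ → (3,5,-3)
river: ρ → (-3,7,1)
river: ρ → (1,7,-3)
ρ-cycle length = 6 (tail of 2 descent steps not counted)

6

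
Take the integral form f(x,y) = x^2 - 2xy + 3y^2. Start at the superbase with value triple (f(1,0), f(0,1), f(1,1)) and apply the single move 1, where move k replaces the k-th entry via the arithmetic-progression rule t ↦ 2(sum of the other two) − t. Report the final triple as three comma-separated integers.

start (1,3,2) = (f(1,0),f(0,1),f(1,1))
replace slot 1: 2·(3+2) − 1 = 9 → (9,3,2)

9,3,2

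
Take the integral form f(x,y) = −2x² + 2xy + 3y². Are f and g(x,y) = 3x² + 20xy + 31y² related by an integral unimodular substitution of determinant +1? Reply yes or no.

D₁ = 28, D₂ = 28
river cycle of f (length 4): (3, 4, -1), (-1, 4, 3), (3, 2, -2), (-2, 2, 3)
river cycle of g (length 4): (3, 2, -2), (-2, 2, 3), (3, 4, -1), (-1, 4, 3)
cycles coincide ⇒ equivalent

yes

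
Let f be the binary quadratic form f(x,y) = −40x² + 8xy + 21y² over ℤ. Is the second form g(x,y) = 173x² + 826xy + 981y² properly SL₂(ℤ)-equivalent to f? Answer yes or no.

D₁ = 3424, D₂ = 3424
river cycle of f (length 26): (21, 34, -27), (-27, 20, 28), (28, 36, -19), (-19, 40, 24), (24, 56, -3), (-3, 58, 5), (5, 52, -36), (-36, 20, 21), (21, 22, -35), (-35, 48, 8), … (16 more)
river cycle of g (length 26): (21, 34, -27), (-27, 20, 28), (28, 36, -19), (-19, 40, 24), (24, 56, -3), (-3, 58, 5), (5, 52, -36), (-36, 20, 21), (21, 22, -35), (-35, 48, 8), … (16 more)
cycles coincide ⇒ equivalent

yes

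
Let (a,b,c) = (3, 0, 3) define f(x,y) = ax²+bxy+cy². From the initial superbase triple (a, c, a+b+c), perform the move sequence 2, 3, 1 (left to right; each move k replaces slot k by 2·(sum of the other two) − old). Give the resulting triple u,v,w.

start (3,3,6) = (f(1,0),f(0,1),f(1,1))
replace slot 2: 2·(3+6) − 3 = 15 → (3,15,6)
replace slot 3: 2·(3+15) − 6 = 30 → (3,15,30)
replace slot 1: 2·(15+30) − 3 = 87 → (87,15,30)

87,15,30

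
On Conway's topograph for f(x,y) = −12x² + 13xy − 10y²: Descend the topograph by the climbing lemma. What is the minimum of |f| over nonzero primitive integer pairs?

translate: b→11 (≡-13 mod 24), so (12,-13,10)→(12,11,9)
flip: (12,11,9)→(9,-11,12)
translate: b→7 (≡-11 mod 18), so (9,-11,12)→(9,7,10)
reduced (well bottom): (9,7,10) with a≤c, −a<b≤a
well minimum |f| = |-9| = 9 (negative-definite)

9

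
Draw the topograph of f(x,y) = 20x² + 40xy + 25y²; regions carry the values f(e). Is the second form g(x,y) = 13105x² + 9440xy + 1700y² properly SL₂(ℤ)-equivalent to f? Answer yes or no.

D₁ = -400, D₂ = -400
f: translate: b→0 (≡40 mod 40), so (20,40,25)→(20,0,5)
f: flip: (20,0,5)→(5,0,20)
f: reduced (well bottom): (5,0,20) with a≤c, −a<b≤a
g: flip: (13105,9440,1700)→(1700,-9440,13105)
g: translate: b→760 (≡-9440 mod 3400), so (1700,-9440,13105)→(1700,760,85)
g: flip: (1700,760,85)→(85,-760,1700)
g: translate: b→-80 (≡-760 mod 170), so (85,-760,1700)→(85,-80,20)
g: flip: (85,-80,20)→(20,80,85)
g: translate: b→0 (≡80 mod 40), so (20,80,85)→(20,0,5)
g: flip: (20,0,5)→(5,0,20)
g: reduced (well bottom): (5,0,20) with a≤c, −a<b≤a
reduced forms (5, 0, 20) vs (5, 0, 20) ⇒ equivalent

yes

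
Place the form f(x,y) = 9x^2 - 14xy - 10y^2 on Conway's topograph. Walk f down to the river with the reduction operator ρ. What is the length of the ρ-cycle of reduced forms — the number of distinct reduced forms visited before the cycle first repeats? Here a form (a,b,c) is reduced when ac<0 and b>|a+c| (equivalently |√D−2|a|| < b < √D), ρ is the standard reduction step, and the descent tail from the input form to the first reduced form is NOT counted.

D = 556, ⌊√D⌋ = 23
descent: ρ → (-10,14,9)  [lands on river]
river: ρ → (9,22,-2)
river: ρ → (-2,22,9)
river: ρ → (9,14,-10)
river: ρ → (-10,6,13)
river: ρ → (13,20,-3)
river: ρ → (-3,22,6)
river: ρ → (6,14,-15)
river: ρ → (-15,16,5)
river: ρ → (5,14,-18)
river: ρ → (-18,22,1)
river: ρ → (1,22,-18)
river: ρ → (-18,14,5)
river: ρ → (5,16,-15)
river: ρ → (-15,14,6)
river: ρ → (6,22,-3)
river: ρ → (-3,20,13)
river: ρ → (13,6,-10)
ρ-cycle length = 18 (tail of 1 descent step not counted)

18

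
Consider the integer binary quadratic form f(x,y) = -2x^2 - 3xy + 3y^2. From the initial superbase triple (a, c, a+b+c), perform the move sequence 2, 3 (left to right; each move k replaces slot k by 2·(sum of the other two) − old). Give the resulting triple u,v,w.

start (-2,3,-2) = (f(1,0),f(0,1),f(1,1))
replace slot 2: 2·((-2)+(-2)) − 3 = -11 → (-2,-11,-2)
replace slot 3: 2·((-2)+(-11)) − (-2) = -24 → (-2,-11,-24)

-2,-11,-24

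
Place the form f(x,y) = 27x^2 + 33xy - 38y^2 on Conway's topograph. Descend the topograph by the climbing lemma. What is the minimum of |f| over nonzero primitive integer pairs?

river: ρ → (-38,43,22)
river: ρ → (22,45,-36)
river: ρ → (-36,27,31)
river: ρ → (31,35,-32)
river: ρ → (-32,29,34)
river: ρ → (34,39,-27)
river: ρ → (-27,69,4)
river: ρ → (4,67,-44)
river: ρ → (-44,21,27)
river: ρ → (27,33,-38)
closes: descent 0, river 10
min |a| on river = 4

4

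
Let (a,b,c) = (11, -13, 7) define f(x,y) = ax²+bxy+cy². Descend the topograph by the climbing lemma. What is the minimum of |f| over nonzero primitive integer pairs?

translate: b→9 (≡-13 mod 22), so (11,-13,7)→(11,9,5)
flip: (11,9,5)→(5,-9,11)
translate: b→1 (≡-9 mod 10), so (5,-9,11)→(5,1,7)
reduced (well bottom): (5,1,7) with a≤c, −a<b≤a
well minimum = a = 5

5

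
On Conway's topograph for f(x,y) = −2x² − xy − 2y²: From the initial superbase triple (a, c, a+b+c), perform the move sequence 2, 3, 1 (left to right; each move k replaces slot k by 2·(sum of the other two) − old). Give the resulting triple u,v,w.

start (-2,-2,-5) = (f(1,0),f(0,1),f(1,1))
replace slot 2: 2·((-2)+(-5)) − (-2) = -12 → (-2,-12,-5)
replace slot 3: 2·((-2)+(-12)) − (-5) = -23 → (-2,-12,-23)
replace slot 1: 2·((-12)+(-23)) − (-2) = -68 → (-68,-12,-23)

-68,-12,-23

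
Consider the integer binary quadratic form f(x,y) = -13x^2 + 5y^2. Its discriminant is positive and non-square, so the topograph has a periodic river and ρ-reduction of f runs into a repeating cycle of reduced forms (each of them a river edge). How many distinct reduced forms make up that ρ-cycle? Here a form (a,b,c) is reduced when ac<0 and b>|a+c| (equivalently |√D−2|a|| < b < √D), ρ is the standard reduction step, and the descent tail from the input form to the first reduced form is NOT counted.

D = 260, ⌊√D⌋ = 16
descent: ρ → (5,10,-8)  [lands on river]
river: ρ → (-8,6,7)
river: ρ → (7,8,-7)
river: ρ → (-7,6,8)
river: ρ → (8,10,-5)
river: ρ → (-5,10,8)
river: ρ → (8,6,-7)
river: ρ → (-7,8,7)
river: ρ → (7,6,-8)
river: ρ → (-8,10,5)
ρ-cycle length = 10 (tail of 1 descent step not counted)

10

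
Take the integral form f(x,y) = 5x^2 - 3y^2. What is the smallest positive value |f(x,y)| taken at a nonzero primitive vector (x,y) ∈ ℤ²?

descent: ρ → (-3,6,2)  [lands on river]
river: ρ → (2,6,-3)
closes: descent 1, river 2
min |a| on river = 2

2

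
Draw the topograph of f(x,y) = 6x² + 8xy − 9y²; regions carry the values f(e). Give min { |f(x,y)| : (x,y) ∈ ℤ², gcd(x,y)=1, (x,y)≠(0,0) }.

river: ρ → (-9,10,5)
river: ρ → (5,10,-9)
river: ρ → (-9,8,6)
river: ρ → (6,16,-1)
river: ρ → (-1,16,6)
river: ρ → (6,8,-9)
closes: descent 0, river 6
min |a| on river = 1

1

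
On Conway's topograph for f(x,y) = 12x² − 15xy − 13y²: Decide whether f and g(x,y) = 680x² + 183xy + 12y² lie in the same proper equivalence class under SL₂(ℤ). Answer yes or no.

D₁ = 849, D₂ = 849
river cycle of f (length 34): (-13, 15, 12), (12, 9, -16), (-16, 23, 5), (5, 27, -6), (-6, 21, 17), (17, 13, -10), (-10, 27, 3), (3, 27, -10), (-10, 13, 17), (17, 21, -6), … (24 more)
river cycle of g (length 34): (12, 9, -16), (-16, 23, 5), (5, 27, -6), (-6, 21, 17), (17, 13, -10), (-10, 27, 3), (3, 27, -10), (-10, 13, 17), (17, 21, -6), (-6, 27, 5), … (24 more)
cycles coincide ⇒ equivalent

yes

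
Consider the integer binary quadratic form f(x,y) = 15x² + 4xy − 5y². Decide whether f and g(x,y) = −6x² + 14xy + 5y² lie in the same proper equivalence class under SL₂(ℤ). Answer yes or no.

D₁ = 316, D₂ = 316
river cycle of f (length 6): (-5, 16, 3), (3, 14, -10), (-10, 6, 7), (7, 8, -9), (-9, 10, 6), (6, 14, -5)
river cycle of g (length 6): (5, 16, -3), (-3, 14, 10), (10, 6, -7), (-7, 8, 9), (9, 10, -6), (-6, 14, 5)
cycles differ ⇒ inequivalent

no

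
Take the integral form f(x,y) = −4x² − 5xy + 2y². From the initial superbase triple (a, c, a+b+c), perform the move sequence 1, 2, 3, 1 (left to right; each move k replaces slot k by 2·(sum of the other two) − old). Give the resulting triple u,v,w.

start (-4,2,-7) = (f(1,0),f(0,1),f(1,1))
replace slot 1: 2·(2+(-7)) − (-4) = -6 → (-6,2,-7)
replace slot 2: 2·((-6)+(-7)) − 2 = -28 → (-6,-28,-7)
replace slot 3: 2·((-6)+(-28)) − (-7) = -61 → (-6,-28,-61)
replace slot 1: 2·((-28)+(-61)) − (-6) = -172 → (-172,-28,-61)

-172,-28,-61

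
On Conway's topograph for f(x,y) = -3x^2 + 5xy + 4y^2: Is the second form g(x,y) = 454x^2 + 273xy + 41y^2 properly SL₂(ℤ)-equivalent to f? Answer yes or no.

D₁ = 73, D₂ = 73
river cycle of f (length 18): (4, 3, -4), (-4, 5, 3), (3, 7, -2), (-2, 5, 6), (6, 7, -1), (-1, 7, 6), (6, 5, -2), (-2, 7, 3), (3, 5, -4), (-4, 3, 4), … (8 more)
river cycle of g (length 18): (4, 3, -4), (-4, 5, 3), (3, 7, -2), (-2, 5, 6), (6, 7, -1), (-1, 7, 6), (6, 5, -2), (-2, 7, 3), (3, 5, -4), (-4, 3, 4), … (8 more)
cycles coincide ⇒ equivalent

yes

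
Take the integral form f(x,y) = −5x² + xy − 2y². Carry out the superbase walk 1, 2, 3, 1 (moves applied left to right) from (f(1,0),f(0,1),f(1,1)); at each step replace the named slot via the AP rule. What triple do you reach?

start (-5,-2,-6) = (f(1,0),f(0,1),f(1,1))
replace slot 1: 2·((-2)+(-6)) − (-5) = -11 → (-11,-2,-6)
replace slot 2: 2·((-11)+(-6)) − (-2) = -32 → (-11,-32,-6)
replace slot 3: 2·((-11)+(-32)) − (-6) = -80 → (-11,-32,-80)
replace slot 1: 2·((-32)+(-80)) − (-11) = -213 → (-213,-32,-80)

-213,-32,-80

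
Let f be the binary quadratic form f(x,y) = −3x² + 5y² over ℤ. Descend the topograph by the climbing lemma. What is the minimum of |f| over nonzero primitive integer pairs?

descent: ρ → (5,0,-3)
descent: ρ → (-3,6,2)  [lands on river]
river: ρ → (2,6,-3)
closes: descent 2, river 2
min |a| on river = 2

2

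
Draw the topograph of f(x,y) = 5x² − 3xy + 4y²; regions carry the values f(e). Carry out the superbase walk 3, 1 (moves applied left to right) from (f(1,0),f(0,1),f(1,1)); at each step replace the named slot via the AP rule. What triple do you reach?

start (5,4,6) = (f(1,0),f(0,1),f(1,1))
replace slot 3: 2·(5+4) − 6 = 12 → (5,4,12)
replace slot 1: 2·(4+12) − 5 = 27 → (27,4,12)

27,4,12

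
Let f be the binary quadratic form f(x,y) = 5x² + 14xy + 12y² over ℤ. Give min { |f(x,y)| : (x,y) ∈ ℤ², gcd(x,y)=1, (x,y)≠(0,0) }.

translate: b→4 (≡14 mod 10), so (5,14,12)→(5,4,3)
flip: (5,4,3)→(3,-4,5)
translate: b→2 (≡-4 mod 6), so (3,-4,5)→(3,2,4)
reduced (well bottom): (3,2,4) with a≤c, −a<b≤a
well minimum = a = 3

3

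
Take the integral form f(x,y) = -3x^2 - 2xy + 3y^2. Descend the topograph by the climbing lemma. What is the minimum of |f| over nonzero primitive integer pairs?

descent: ρ → (3,2,-3)  [lands on river]
river: ρ → (-3,4,2)
river: ρ → (2,4,-3)
river: ρ → (-3,2,3)
river: ρ → (3,4,-2)
river: ρ → (-2,4,3)
closes: descent 1, river 6
min |a| on river = 2

2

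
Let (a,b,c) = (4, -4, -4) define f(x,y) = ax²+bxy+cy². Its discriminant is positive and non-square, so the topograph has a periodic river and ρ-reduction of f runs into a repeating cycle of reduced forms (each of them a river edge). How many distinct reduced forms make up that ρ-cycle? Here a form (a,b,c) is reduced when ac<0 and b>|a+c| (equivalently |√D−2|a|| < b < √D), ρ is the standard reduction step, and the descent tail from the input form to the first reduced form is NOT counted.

D = 80, ⌊√D⌋ = 8
descent: ρ → (-4,4,4)  [lands on river]
river: ρ → (4,4,-4)
ρ-cycle length = 2 (tail of 1 descent step not counted)

2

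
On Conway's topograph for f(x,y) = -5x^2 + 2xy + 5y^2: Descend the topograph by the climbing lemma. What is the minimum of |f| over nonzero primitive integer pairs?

river: ρ → (5,8,-2)
river: ρ → (-2,8,5)
river: ρ → (5,2,-5)
river: ρ → (-5,8,2)
river: ρ → (2,8,-5)
river: ρ → (-5,2,5)
closes: descent 0, river 6
min |a| on river = 2

2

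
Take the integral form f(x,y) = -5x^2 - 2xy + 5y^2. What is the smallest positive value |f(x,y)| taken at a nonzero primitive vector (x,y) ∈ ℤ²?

descent: ρ → (5,2,-5)  [lands on river]
river: ρ → (-5,8,2)
river: ρ → (2,8,-5)
river: ρ → (-5,2,5)
river: ρ → (5,8,-2)
river: ρ → (-2,8,5)
closes: descent 1, river 6
min |a| on river = 2

2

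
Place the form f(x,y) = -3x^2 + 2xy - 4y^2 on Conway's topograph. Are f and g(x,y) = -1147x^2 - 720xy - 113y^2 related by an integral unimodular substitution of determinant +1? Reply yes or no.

D₁ = -44, D₂ = -44
f is negative-definite; reduce −f:
−f: reduced (well bottom): (3,-2,4) with a≤c, −a<b≤a
flip sign back: reduced form of f is (-3,2,-4)
g is negative-definite; reduce −g:
−g: flip: (1147,720,113)→(113,-720,1147)
−g: translate: b→-42 (≡-720 mod 226), so (113,-720,1147)→(113,-42,4)
−g: flip: (113,-42,4)→(4,42,113)
−g: translate: b→2 (≡42 mod 8), so (4,42,113)→(4,2,3)
−g: flip: (4,2,3)→(3,-2,4)
−g: reduced (well bottom): (3,-2,4) with a≤c, −a<b≤a
flip sign back: reduced form of g is (-3,2,-4)
reduced forms (-3, 2, -4) vs (-3, 2, -4) ⇒ equivalent

yes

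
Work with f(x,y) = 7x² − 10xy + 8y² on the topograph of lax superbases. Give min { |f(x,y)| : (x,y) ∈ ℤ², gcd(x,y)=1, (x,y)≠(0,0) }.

translate: b→4 (≡-10 mod 14), so (7,-10,8)→(7,4,5)
flip: (7,4,5)→(5,-4,7)
reduced (well bottom): (5,-4,7) with a≤c, −a<b≤a
well minimum = a = 5

5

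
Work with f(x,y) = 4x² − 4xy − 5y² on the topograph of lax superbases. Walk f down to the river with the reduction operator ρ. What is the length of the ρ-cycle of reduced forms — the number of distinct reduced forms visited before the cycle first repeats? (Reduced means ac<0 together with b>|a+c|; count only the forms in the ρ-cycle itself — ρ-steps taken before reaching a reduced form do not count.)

D = 96, ⌊√D⌋ = 9
descent: ρ → (-5,4,4)  [lands on river]
river: ρ → (4,4,-5)
river: ρ → (-5,6,3)
river: ρ → (3,6,-5)
ρ-cycle length = 4 (tail of 1 descent step not counted)

4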